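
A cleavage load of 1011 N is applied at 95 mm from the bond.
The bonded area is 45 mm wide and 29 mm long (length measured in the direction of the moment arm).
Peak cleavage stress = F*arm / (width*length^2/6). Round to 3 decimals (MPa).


Moment = 1011 * 95 = 96045 N*mm
Section modulus = 45 * 841 / 6 = 37845 / 6 mm^3
Stress = 96045 / (37845 / 6) = 576270 / 37845
= 15.227 MPa

15.227


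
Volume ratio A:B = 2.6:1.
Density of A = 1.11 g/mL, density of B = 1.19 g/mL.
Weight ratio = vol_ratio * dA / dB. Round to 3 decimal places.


Wt ratio = 2.6 * 1.11 / 1.19
= 2.425

2.425


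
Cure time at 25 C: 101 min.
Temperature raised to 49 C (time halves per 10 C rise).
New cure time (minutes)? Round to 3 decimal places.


Acceleration factor = 2^(24/10) = 5.2780
New time = 101 / 5.2780 = 19.136 min

19.136


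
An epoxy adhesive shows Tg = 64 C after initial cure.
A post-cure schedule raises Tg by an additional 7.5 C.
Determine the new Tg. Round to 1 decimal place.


New Tg = 64 + 7.5
= 71.5 C

71.5


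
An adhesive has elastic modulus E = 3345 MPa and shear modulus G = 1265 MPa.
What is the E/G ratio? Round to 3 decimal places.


E/G = 3345 / 1265 = 2.644

2.644


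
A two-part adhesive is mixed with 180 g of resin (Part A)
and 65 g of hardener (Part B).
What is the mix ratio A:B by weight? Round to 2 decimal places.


Mix ratio = mass_A / mass_B
= 180 / 65
= 2.77

2.77


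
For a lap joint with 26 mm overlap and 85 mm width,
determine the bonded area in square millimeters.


Area = 26 * 85 = 2210 mm^2

2210


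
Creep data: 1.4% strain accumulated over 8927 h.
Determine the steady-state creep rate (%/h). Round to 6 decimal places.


Rate = 1.4 / 8927 = 0.000157 %/h

0.000157


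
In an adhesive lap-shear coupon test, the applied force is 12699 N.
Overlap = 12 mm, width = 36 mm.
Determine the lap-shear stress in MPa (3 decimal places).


stress = F / (overlap * width)
= 12699 / (12 * 36)
= 29.396 MPa

29.396


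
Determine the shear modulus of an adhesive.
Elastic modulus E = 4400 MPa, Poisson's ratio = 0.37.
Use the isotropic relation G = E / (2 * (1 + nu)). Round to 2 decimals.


G = 4400 / (2*(1+0.37)) = 4400 / 2.74
= 1605.84 MPa

1605.84


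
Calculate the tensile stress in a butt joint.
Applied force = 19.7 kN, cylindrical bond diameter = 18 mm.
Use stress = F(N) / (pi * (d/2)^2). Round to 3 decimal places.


A = pi * 9.0^2 = 254.4690 mm^2
sigma = 19700.0 / 254.4690 = 77.416 MPa

77.416


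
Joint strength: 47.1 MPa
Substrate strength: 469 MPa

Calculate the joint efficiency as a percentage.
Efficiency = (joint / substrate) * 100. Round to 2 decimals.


Efficiency = (47.1 / 469) * 100 = 10.04%

10.04


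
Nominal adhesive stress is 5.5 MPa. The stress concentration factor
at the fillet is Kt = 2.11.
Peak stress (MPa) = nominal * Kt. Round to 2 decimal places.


Peak = 5.5 * 2.11 = 11.61 MPa

11.61


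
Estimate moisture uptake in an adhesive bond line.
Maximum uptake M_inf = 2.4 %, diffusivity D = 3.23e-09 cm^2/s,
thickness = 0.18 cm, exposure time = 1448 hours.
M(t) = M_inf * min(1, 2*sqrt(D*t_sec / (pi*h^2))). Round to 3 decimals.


Convert time: 1448 h = 5212800 s
ratio = min(1, 2*sqrt(3.23e-09*5212800/(pi*0.18^2)))
= 0.813428
M(t) = 2.4 * 0.813428 = 1.952%

1.952


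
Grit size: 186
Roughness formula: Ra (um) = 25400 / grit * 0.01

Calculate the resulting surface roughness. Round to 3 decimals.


Ra = 25400 / 186 * 0.01
= 1.366 um

1.366


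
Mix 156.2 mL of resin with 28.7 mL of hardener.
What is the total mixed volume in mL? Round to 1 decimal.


Total = 156.2 + 28.7 = 184.9 mL

184.9


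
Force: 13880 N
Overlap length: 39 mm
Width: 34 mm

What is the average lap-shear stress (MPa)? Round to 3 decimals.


Average shear stress = F / (overlap * width)
= 13880 / (39 * 34)
= 10.468 MPa

10.468


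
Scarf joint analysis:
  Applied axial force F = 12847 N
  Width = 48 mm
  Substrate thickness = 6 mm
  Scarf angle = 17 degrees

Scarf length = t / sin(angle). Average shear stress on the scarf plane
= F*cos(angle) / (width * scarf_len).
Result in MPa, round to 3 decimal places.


Scarf length = 6 / sin(17 deg) = 20.5218 mm
cos(17 deg) = 0.956305
Shear = 12847 * 0.956305 / (48 * 20.5218)
= 12.472 MPa

12.472


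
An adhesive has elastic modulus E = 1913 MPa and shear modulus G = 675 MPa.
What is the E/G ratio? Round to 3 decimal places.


E/G = 1913 / 675 = 2.834

2.834


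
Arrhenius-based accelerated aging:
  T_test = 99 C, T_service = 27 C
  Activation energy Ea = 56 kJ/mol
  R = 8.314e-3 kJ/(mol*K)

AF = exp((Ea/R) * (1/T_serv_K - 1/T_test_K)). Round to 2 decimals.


T_test_K = 372.15, T_serv_K = 300.15
AF = exp((56/8.314e-3) * (1/300.15 - 1/372.15))
= 76.83

76.83


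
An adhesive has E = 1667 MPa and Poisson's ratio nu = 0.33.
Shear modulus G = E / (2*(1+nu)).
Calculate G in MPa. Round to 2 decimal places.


G = 1667 / (2*(1+0.33))
= 1667 / 2.66
= 626.69 MPa

626.69


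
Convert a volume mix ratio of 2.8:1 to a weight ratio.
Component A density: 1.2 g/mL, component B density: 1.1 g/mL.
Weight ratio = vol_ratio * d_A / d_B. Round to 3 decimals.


= 2.8 * 1.2 / 1.1 = 3.055

3.055


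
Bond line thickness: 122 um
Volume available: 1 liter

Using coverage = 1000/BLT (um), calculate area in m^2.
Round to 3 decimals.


1 L = 1e6 mm^3, thickness = 122 um = 0.122 mm
Area = 1e6 / 0.122 mm^2 = (1e6 / 0.122) / 1e6 m^2 = 1000 / 122 m^2
= 8.197 m^2

8.197


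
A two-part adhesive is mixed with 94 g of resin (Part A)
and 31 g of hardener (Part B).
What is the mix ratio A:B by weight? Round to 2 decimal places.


Mix ratio = mass_A / mass_B
= 94 / 31
= 3.03

3.03


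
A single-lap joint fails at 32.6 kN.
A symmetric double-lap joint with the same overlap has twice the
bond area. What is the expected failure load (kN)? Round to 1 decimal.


Double-lap load = 2 * 32.6 = 65.2 kN

65.2


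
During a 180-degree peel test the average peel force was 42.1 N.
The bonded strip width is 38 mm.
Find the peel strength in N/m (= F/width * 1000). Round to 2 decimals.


Peel strength = F/width * 1000
= 42.1 / 38 * 1000
= 1107.89 N/m

1107.89


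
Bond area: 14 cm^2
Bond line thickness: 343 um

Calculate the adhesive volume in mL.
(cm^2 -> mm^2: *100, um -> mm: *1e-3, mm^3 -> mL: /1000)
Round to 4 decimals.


V = 14*100 * 343*1e-3 / 1000
= 0.4802 mL

0.4802


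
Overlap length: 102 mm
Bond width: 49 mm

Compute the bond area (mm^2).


Bond area = 102 * 49 = 4998 mm^2

4998


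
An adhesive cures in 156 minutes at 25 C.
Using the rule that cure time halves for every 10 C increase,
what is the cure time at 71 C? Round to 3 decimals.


Factor = 2^((71 - 25) / 10) = 24.2515
Cure time = 156 / 24.2515
= 6.433 minutes

6.433


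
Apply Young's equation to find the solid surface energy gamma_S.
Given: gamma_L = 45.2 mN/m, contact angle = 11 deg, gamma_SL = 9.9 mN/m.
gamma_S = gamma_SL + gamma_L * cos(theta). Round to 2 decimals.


theta_rad = 11 * pi/180 = 0.191986
gamma_S = 9.9 + 45.2 * cos(0.191986)
= 54.27 mN/m

54.27


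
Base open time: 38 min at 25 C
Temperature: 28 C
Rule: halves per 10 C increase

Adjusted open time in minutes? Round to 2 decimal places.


Acceleration = 2^((28-25)/10) = 1.2311
Open time = 38 / 1.2311 = 30.87 min

30.87


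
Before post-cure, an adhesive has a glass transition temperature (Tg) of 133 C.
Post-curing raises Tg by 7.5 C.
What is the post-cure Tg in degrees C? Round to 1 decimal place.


Tg_post = Tg_base + delta_Tg
= 133 + 7.5
= 140.5 C

140.5


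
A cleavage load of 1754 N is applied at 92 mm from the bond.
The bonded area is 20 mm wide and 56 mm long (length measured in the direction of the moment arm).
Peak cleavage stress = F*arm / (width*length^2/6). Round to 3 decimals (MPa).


Moment = 1754 * 92 = 161368 N*mm
Section modulus = 20 * 3136 / 6 = 62720 / 6 mm^3
Stress = 161368 / (62720 / 6) = 968208 / 62720
= 15.437 MPa

15.437


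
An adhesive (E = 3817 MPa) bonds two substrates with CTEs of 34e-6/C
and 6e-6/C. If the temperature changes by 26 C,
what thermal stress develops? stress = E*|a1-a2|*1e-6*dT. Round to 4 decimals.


Stress = 3817 * |34 - 6| * 1e-6 * 26
= 2.7788 MPa

2.7788


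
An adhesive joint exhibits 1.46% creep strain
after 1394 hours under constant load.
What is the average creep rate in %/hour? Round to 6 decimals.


Creep rate = strain / time
= 1.46 / 1394
= 0.001047 %/h

0.001047


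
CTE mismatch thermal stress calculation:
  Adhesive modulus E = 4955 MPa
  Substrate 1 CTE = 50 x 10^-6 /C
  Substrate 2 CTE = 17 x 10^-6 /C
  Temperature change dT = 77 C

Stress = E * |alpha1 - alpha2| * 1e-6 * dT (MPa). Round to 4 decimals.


delta_alpha = |50 - 17| = 33 x 10^-6/C
Stress = 4955 * 33e-6 * 77
= 12.5907 MPa

12.5907


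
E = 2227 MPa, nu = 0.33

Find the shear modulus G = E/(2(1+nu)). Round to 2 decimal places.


G = 2227 / (2 * 1.33)
= 837.22 MPa

837.22


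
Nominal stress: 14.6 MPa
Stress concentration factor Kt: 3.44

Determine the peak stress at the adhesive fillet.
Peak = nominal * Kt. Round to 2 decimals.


Peak stress = 14.6 * 3.44
= 50.22 MPa

50.22


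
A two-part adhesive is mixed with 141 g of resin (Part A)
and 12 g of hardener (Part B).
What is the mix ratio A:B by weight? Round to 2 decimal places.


Mix ratio = mass_A / mass_B
= 141 / 12
= 11.75

11.75


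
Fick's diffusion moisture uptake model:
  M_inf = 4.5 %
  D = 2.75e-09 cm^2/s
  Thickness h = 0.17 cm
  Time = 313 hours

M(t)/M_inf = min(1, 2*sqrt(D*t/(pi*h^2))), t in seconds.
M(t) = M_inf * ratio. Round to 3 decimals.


t_sec = 313 * 3600 = 1126800
ratio = 2*sqrt(2.75e-09*1126800/(pi*0.17^2))
= min(1, 0.369484)
= 0.369484
M(t) = 4.5 * 0.369484 = 1.663 %

1.663


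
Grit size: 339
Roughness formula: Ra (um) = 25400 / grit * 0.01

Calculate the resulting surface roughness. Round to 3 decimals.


Ra = 25400 / 339 * 0.01
= 0.749 um

0.749


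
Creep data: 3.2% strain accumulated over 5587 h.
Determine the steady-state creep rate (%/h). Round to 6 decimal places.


Rate = 3.2 / 5587 = 0.000573 %/h

0.000573


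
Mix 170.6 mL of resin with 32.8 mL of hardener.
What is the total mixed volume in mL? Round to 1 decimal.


Total = 170.6 + 32.8 = 203.4 mL

203.4


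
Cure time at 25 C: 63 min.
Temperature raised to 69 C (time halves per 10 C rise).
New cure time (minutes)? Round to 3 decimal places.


Acceleration factor = 2^(44/10) = 21.1121
New time = 63 / 21.1121 = 2.984 min

2.984


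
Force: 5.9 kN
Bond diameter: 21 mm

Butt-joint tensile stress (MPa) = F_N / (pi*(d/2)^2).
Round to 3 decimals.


F_N = 5.9 * 1000 = 5900.0 N
A = pi*(10.5)^2 = 346.3606 mm^2
stress = 5900.0 / 346.3606 = 17.034 MPa

17.034


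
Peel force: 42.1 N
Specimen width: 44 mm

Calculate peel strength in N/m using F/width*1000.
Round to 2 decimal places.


Peel strength = 42.1 / 44 * 1000 = 956.82 N/m

956.82


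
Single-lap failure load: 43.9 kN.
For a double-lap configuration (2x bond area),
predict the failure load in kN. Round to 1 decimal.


Failure load = 43.9 * 2 = 87.8 kN

87.8


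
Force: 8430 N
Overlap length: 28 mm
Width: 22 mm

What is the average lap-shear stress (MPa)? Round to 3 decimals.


Average shear stress = F / (overlap * width)
= 8430 / (28 * 22)
= 13.685 MPa

13.685


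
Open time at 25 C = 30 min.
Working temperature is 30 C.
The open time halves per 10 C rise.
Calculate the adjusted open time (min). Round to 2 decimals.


factor = 2^((30 - 25) / 10) = 1.4142
ot = 30 / 1.4142 = 21.21 min

21.21


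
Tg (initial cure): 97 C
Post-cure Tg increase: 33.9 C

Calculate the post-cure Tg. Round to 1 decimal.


Post-cure Tg = 97 + 33.9 = 130.9 C

130.9


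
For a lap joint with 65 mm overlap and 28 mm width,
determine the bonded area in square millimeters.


Area = 65 * 28 = 1820 mm^2

1820


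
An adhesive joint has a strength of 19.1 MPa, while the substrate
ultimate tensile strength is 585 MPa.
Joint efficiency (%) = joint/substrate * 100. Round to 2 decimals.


Efficiency = 19.1 / 585 * 100
= 3.26%

3.26


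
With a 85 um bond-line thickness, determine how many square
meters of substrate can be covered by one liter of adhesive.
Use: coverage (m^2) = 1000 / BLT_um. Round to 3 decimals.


Coverage = 1000 / 85 = 11.765 m^2

11.765


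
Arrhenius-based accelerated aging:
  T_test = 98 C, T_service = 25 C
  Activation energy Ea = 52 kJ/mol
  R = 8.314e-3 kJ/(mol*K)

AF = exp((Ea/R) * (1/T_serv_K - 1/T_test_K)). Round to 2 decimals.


T_test_K = 371.15, T_serv_K = 298.15
AF = exp((52/8.314e-3) * (1/298.15 - 1/371.15))
= 61.93

61.93


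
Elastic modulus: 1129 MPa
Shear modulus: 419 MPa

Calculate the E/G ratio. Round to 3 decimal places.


E / G = 1129 / 419 = 2.695

2.695


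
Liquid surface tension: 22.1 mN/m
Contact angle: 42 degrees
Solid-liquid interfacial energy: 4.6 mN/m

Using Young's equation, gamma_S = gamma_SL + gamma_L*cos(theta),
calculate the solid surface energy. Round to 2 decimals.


gamma_S = 4.6 + 22.1 * cos(42)
= 21.02 mN/m

21.02


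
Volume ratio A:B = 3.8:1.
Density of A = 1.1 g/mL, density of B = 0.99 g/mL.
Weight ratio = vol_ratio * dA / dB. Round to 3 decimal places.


Wt ratio = 3.8 * 1.1 / 0.99
= 4.222

4.222


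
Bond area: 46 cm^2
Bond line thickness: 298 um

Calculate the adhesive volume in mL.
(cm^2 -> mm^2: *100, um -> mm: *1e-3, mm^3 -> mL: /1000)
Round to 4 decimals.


V = 46*100 * 298*1e-3 / 1000
= 1.3708 mL

1.3708


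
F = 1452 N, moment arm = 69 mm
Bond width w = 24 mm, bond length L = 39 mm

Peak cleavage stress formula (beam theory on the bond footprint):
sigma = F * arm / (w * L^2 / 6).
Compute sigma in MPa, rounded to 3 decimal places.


sigma = (1452 * 69) / (24 * 1521 / 6)
= 100188 * 6 / 36504
= 601128 / 36504
= 16.467 MPa

16.467


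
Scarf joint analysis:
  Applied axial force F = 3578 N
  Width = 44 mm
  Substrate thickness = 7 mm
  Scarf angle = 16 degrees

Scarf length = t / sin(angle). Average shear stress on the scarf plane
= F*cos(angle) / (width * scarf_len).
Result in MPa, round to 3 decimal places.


Scarf length = 7 / sin(16 deg) = 25.3957 mm
cos(16 deg) = 0.961262
Shear = 3578 * 0.961262 / (44 * 25.3957)
= 3.078 MPa

3.078


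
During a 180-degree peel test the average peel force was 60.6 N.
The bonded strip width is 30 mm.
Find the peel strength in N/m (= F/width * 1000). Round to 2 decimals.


Peel strength = F/width * 1000
= 60.6 / 30 * 1000
= 2020.00 N/m

2020.00


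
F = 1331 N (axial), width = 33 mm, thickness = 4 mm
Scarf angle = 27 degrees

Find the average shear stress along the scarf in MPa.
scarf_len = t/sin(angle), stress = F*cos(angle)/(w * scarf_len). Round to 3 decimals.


scarf_len = 4/sin(27 deg) = 8.8108
cos(27 deg) = 0.891007
stress = 1331*0.891007/(33*8.8108) = 4.079 MPa

4.079


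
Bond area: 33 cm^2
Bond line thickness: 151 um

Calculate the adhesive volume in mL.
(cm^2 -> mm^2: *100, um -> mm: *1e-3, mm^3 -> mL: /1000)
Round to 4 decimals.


V = 33*100 * 151*1e-3 / 1000
= 0.4983 mL

0.4983


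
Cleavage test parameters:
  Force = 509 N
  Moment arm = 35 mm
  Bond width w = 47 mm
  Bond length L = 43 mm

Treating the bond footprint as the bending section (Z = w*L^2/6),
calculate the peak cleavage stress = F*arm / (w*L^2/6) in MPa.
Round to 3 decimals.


M = 509 * 35 = 17815 N*mm
Z = 47 * 43^2 / 6 = 86903 / 6 mm^3
sigma = M / Z = 6 * 17815 / 86903 = 106890 / 86903
= 1.230 MPa

1.230


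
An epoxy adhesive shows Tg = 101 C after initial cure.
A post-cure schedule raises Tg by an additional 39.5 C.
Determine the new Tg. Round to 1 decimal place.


New Tg = 101 + 39.5
= 140.5 C

140.5


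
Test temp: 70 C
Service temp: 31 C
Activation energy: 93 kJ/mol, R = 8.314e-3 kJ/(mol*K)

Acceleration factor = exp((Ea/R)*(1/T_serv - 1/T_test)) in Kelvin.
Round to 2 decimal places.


AF = exp((93/0.008314)*(1/304.15 - 1/343.15))
= 65.36

65.36


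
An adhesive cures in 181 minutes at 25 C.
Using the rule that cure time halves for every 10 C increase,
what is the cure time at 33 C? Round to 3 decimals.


Factor = 2^((33 - 25) / 10) = 1.7411
Cure time = 181 / 1.7411
= 103.957 minutes

103.957


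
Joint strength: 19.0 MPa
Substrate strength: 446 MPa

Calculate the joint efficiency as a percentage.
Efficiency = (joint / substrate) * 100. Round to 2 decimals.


Efficiency = (19.0 / 446) * 100 = 4.26%

4.26


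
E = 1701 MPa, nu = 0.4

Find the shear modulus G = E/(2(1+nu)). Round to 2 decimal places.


G = 1701 / (2 * 1.40)
= 607.50 MPa

607.50


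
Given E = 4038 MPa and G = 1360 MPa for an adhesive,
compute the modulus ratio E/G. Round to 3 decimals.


E/G ratio = 4038 / 1360 = 2.969

2.969


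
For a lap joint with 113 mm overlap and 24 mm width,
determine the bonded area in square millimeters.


Area = 113 * 24 = 2712 mm^2

2712


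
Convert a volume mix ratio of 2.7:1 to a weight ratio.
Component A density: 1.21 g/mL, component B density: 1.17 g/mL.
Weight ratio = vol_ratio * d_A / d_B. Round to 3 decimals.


= 2.7 * 1.21 / 1.17 = 2.792

2.792


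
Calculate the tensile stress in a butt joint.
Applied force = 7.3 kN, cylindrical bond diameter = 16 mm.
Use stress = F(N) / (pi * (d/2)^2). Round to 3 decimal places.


A = pi * 8.0^2 = 201.0619 mm^2
sigma = 7300.0 / 201.0619 = 36.307 MPa

36.307


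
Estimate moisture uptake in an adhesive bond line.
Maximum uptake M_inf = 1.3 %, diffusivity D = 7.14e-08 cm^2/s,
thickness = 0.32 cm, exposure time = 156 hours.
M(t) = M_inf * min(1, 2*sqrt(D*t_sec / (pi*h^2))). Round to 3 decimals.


Convert time: 156 h = 561600 s
ratio = min(1, 2*sqrt(7.14e-08*561600/(pi*0.32^2)))
= 0.706102
M(t) = 1.3 * 0.706102 = 0.918%

0.918


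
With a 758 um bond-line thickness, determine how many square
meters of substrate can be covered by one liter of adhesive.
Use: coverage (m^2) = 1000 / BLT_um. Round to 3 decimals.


Coverage = 1000 / 758 = 1.319 m^2

1.319


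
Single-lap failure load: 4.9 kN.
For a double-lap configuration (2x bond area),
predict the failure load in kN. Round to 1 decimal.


Failure load = 4.9 * 2 = 9.8 kN

9.8


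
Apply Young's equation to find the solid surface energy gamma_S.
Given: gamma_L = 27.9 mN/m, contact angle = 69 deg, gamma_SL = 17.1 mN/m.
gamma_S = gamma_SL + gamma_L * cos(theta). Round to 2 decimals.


theta_rad = 69 * pi/180 = 1.204277
gamma_S = 17.1 + 27.9 * cos(1.204277)
= 27.10 mN/m

27.10


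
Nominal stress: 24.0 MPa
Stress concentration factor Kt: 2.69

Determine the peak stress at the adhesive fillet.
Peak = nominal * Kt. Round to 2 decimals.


Peak stress = 24.0 * 2.69
= 64.56 MPa

64.56


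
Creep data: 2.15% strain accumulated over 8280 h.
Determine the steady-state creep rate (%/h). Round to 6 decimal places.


Rate = 2.15 / 8280 = 0.000260 %/h

0.000260


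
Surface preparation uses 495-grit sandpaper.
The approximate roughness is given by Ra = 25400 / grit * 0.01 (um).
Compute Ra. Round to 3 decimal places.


Ra = 25400 / 495 * 0.01
= 254 / 495
= 0.513 um

0.513


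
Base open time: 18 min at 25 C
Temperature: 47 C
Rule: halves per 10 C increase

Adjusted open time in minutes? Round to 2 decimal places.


Acceleration = 2^((47-25)/10) = 4.5948
Open time = 18 / 4.5948 = 3.92 min

3.92


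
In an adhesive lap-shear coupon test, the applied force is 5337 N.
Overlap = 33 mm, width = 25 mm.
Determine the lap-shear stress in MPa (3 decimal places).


stress = F / (overlap * width)
= 5337 / (33 * 25)
= 6.469 MPa

6.469


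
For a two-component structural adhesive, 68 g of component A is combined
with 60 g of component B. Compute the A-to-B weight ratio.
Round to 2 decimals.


Weight ratio A:B = 68 / 60
= 1.13

1.13


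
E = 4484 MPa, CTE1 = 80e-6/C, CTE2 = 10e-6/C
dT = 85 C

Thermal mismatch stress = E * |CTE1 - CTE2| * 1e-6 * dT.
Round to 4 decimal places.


= 4484 * 70e-6 * 85
= 26.6798 MPa

26.6798


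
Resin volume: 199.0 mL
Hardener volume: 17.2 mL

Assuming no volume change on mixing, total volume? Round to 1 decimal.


V_total = 199.0 + 17.2 = 216.2 mL

216.2


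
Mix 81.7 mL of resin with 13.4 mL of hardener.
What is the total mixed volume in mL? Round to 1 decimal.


Total = 81.7 + 13.4 = 95.1 mL

95.1


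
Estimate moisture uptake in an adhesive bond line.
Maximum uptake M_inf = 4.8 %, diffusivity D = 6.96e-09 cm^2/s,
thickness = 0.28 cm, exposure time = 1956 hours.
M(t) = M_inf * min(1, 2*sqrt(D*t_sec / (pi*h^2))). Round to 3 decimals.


Convert time: 1956 h = 7041600 s
ratio = min(1, 2*sqrt(6.96e-09*7041600/(pi*0.28^2)))
= 0.892149
M(t) = 4.8 * 0.892149 = 4.282%

4.282


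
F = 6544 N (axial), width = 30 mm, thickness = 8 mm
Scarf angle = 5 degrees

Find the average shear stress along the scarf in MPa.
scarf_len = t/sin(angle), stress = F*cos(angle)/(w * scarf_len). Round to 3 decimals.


scarf_len = 8/sin(5 deg) = 91.7897
cos(5 deg) = 0.996195
stress = 6544*0.996195/(30*91.7897) = 2.367 MPa

2.367


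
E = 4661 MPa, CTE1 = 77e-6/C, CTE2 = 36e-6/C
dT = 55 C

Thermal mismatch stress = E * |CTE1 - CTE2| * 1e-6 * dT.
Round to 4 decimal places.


= 4661 * 41e-6 * 55
= 10.5106 MPa

10.5106


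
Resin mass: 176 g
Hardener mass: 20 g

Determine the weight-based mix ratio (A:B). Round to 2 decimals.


Ratio = 176 / 20 = 8.80

8.80


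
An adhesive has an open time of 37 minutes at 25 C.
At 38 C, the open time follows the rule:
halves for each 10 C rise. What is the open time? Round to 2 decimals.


Factor = 2^((38-25)/10) = 2.4623
Open time = 37 / 2.4623 = 15.03 min

15.03


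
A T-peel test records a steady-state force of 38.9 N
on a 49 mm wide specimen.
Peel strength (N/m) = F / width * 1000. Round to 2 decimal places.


Peel strength = 38.9 / 49 * 1000
= 793.88 N/m

793.88


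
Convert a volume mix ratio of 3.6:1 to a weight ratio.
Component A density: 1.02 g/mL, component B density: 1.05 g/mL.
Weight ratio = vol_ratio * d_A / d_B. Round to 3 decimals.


= 3.6 * 1.02 / 1.05 = 3.497

3.497


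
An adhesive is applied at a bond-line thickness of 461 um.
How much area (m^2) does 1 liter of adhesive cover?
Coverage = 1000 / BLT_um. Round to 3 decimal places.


Coverage = 1000 / 461 = 2.169 m^2

2.169


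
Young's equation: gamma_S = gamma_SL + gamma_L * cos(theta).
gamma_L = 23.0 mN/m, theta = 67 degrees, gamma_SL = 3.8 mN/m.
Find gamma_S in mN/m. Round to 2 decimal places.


cos(67 deg) = 0.390731
gamma_S = 3.8 + 23.0 * 0.390731
= 12.79 mN/m

12.79


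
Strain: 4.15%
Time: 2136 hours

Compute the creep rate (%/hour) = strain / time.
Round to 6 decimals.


Creep rate = 4.15 / 2136
= 0.001943 %/h

0.001943


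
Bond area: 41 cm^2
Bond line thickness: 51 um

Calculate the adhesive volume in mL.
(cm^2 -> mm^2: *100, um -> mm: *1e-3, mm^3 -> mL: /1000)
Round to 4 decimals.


V = 41*100 * 51*1e-3 / 1000
= 0.2091 mL

0.2091


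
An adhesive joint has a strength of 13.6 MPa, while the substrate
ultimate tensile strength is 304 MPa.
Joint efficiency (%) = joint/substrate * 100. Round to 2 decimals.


Efficiency = 13.6 / 304 * 100
= 4.47%

4.47


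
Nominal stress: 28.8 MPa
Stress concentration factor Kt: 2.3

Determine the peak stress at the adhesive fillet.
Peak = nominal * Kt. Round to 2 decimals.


Peak stress = 28.8 * 2.3
= 66.24 MPa

66.24


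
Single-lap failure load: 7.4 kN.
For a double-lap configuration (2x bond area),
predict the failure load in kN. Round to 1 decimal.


Failure load = 7.4 * 2 = 14.8 kN

14.8


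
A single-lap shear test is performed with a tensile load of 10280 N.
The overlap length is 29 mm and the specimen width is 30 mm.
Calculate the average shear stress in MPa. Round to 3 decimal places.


Shear stress = F / (overlap * width)
= 10280 / (29 * 30)
= 10280 / 870
= 11.816 MPa

11.816


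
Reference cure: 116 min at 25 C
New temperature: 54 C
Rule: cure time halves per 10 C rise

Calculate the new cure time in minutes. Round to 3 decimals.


factor = 2^((54-25)/10) = 7.4643
t_new = 116 / 7.4643 = 15.541 min

15.541


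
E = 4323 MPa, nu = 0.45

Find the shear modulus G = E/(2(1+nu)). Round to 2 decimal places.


G = 4323 / (2 * 1.45)
= 1490.69 MPa

1490.69


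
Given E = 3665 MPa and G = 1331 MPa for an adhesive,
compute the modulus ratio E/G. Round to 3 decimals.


E/G ratio = 3665 / 1331 = 2.754

2.754


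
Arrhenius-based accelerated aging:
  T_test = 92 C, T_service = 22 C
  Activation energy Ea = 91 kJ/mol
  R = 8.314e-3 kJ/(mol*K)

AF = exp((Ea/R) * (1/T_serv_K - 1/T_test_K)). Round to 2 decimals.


T_test_K = 365.15, T_serv_K = 295.15
AF = exp((91/8.314e-3) * (1/295.15 - 1/365.15))
= 1223.06

1223.06


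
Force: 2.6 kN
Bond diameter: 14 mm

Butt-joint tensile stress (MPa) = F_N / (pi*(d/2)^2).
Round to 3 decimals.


F_N = 2.6 * 1000 = 2600.0 N
A = pi*(7.0)^2 = 153.9380 mm^2
stress = 2600.0 / 153.9380 = 16.890 MPa

16.890


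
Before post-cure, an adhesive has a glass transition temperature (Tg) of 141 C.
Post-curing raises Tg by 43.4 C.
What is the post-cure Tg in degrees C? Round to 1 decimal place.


Tg_post = Tg_base + delta_Tg
= 141 + 43.4
= 184.4 C

184.4


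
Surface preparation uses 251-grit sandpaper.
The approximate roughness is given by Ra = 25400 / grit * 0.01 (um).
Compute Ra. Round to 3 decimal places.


Ra = 25400 / 251 * 0.01
= 254 / 251
= 1.012 um

1.012


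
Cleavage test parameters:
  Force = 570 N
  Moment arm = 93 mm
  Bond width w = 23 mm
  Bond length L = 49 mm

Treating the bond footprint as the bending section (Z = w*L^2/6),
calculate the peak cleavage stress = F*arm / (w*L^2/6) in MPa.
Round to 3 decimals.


M = 570 * 93 = 53010 N*mm
Z = 23 * 49^2 / 6 = 55223 / 6 mm^3
sigma = M / Z = 6 * 53010 / 55223 = 318060 / 55223
= 5.760 MPa

5.760


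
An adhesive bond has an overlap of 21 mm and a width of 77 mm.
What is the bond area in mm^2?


Bond area = overlap * width
= 21 * 77
= 1617 mm^2

1617


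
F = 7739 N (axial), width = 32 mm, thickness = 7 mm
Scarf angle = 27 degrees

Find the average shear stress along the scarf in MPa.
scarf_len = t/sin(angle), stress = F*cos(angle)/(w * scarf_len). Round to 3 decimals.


scarf_len = 7/sin(27 deg) = 15.4188
cos(27 deg) = 0.891007
stress = 7739*0.891007/(32*15.4188) = 13.975 MPa

13.975


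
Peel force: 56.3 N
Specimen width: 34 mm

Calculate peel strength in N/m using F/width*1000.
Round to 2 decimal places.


Peel strength = 56.3 / 34 * 1000 = 1655.88 N/m

1655.88


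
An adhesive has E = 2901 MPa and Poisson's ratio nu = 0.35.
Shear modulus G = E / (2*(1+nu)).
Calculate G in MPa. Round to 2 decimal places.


G = 2901 / (2*(1+0.35))
= 2901 / 2.70
= 1074.44 MPa

1074.44


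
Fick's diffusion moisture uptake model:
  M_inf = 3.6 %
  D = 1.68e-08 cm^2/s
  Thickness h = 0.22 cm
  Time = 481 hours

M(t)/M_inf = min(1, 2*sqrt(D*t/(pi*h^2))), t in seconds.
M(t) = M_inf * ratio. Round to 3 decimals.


t_sec = 481 * 3600 = 1731600
ratio = 2*sqrt(1.68e-08*1731600/(pi*0.22^2))
= min(1, 0.874804)
= 0.874804
M(t) = 3.6 * 0.874804 = 3.149 %

3.149


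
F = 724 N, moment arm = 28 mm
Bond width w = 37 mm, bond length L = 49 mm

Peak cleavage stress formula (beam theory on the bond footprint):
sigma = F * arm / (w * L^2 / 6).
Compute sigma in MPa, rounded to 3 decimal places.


sigma = (724 * 28) / (37 * 2401 / 6)
= 20272 * 6 / 88837
= 121632 / 88837
= 1.369 MPa

1.369


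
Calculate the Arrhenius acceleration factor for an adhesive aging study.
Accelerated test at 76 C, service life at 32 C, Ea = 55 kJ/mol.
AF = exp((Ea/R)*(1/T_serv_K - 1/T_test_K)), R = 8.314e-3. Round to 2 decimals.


T_test = 349.15 K, T_serv = 305.15 K
Ea/R = 55 / 0.008314 = 6615.35
AF = exp(6615.35 * (1/305.15 - 1/349.15))
= 15.36

15.36


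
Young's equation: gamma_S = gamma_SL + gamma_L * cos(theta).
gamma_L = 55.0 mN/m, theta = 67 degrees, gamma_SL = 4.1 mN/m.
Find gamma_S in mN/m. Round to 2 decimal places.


cos(67 deg) = 0.390731
gamma_S = 4.1 + 55.0 * 0.390731
= 25.59 mN/m

25.59


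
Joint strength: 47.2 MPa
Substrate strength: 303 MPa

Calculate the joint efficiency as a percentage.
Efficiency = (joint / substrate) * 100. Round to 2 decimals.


Efficiency = (47.2 / 303) * 100 = 15.58%

15.58


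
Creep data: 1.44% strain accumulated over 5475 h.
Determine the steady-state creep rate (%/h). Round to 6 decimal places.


Rate = 1.44 / 5475 = 0.000263 %/h

0.000263


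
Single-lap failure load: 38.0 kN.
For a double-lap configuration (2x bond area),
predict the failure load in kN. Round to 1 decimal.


Failure load = 38.0 * 2 = 76.0 kN

76.0


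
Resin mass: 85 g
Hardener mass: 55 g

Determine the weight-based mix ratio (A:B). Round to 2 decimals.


Ratio = 85 / 55 = 1.55

1.55


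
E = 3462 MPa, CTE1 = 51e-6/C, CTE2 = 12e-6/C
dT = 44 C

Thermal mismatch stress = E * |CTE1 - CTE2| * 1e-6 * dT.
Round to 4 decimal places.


= 3462 * 39e-6 * 44
= 5.9408 MPa

5.9408


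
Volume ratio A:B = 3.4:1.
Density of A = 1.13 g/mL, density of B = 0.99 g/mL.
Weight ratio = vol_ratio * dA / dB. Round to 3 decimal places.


Wt ratio = 3.4 * 1.13 / 0.99
= 3.881

3.881


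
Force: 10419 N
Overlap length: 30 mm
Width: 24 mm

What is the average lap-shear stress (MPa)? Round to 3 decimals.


Average shear stress = F / (overlap * width)
= 10419 / (30 * 24)
= 14.471 MPa

14.471


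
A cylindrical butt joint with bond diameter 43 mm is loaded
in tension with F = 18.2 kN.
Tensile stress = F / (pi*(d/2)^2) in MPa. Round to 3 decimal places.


Area = pi * (43/2)^2 = 1452.2012 mm^2
Stress = 18.2*1000 / 1452.2012
= 12.533 MPa

12.533


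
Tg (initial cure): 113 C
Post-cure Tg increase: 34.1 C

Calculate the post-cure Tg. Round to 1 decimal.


Post-cure Tg = 113 + 34.1 = 147.1 C

147.1


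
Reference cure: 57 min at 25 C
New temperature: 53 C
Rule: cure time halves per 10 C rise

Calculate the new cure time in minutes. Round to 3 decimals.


factor = 2^((53-25)/10) = 6.9644
t_new = 57 / 6.9644 = 8.184 min

8.184


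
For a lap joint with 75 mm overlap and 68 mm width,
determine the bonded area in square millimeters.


Area = 75 * 68 = 5100 mm^2

5100


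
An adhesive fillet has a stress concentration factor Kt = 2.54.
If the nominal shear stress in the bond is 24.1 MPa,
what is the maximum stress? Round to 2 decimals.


Max stress = 24.1 * 2.54 = 61.21 MPa

61.21


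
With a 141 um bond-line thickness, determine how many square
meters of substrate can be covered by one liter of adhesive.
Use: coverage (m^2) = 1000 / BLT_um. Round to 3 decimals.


Coverage = 1000 / 141 = 7.092 m^2

7.092


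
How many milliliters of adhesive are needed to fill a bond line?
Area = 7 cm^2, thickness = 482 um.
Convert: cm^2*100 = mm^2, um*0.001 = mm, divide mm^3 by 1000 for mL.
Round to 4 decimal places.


= (7 * 100) * (482 * 0.001) / 1000
= 0.3374 mL

0.3374


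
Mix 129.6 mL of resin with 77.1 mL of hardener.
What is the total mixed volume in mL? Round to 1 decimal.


Total = 129.6 + 77.1 = 206.7 mL

206.7


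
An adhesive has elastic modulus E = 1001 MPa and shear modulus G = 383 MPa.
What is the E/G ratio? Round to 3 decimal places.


E/G = 1001 / 383 = 2.614

2.614


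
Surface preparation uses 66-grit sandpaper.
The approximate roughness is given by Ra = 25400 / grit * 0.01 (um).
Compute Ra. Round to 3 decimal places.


Ra = 25400 / 66 * 0.01
= 254 / 66
= 3.848 um

3.848


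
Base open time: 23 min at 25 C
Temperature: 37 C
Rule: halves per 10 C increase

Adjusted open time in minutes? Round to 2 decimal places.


Acceleration = 2^((37-25)/10) = 2.2974
Open time = 23 / 2.2974 = 10.01 min

10.01


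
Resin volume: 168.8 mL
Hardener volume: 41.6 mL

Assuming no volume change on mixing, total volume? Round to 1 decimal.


V_total = 168.8 + 41.6 = 210.4 mL

210.4


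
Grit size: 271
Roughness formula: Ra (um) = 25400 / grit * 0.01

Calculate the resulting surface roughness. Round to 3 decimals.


Ra = 25400 / 271 * 0.01
= 0.937 um

0.937


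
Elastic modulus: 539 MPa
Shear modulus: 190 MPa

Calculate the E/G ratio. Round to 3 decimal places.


E / G = 539 / 190 = 2.837

2.837


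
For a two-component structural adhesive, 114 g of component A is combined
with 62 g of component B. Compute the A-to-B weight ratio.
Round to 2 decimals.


Weight ratio A:B = 114 / 62
= 1.84

1.84


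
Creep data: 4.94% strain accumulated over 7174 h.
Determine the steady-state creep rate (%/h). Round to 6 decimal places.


Rate = 4.94 / 7174 = 0.000689 %/h

0.000689


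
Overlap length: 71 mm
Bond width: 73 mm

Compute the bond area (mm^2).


Bond area = 71 * 73 = 5183 mm^2

5183


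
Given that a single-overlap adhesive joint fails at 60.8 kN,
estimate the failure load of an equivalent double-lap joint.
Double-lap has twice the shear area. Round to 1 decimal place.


Double-lap factor = 2
Expected load = 60.8 * 2 = 121.6 kN

121.6


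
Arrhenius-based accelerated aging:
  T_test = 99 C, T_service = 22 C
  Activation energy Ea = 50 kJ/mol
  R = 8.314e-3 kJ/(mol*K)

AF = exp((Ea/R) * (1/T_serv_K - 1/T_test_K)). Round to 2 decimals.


T_test_K = 372.15, T_serv_K = 295.15
AF = exp((50/8.314e-3) * (1/295.15 - 1/372.15))
= 67.75

67.75


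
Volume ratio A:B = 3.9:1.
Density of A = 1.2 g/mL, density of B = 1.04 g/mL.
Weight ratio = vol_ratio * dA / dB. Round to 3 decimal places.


Wt ratio = 3.9 * 1.2 / 1.04
= 4.500

4.500


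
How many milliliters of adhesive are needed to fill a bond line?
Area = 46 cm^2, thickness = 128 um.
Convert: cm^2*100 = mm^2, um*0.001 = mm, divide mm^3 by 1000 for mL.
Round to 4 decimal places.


= (46 * 100) * (128 * 0.001) / 1000
= 0.5888 mL

0.5888


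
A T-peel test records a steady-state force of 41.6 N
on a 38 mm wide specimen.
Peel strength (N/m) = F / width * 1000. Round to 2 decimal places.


Peel strength = 41.6 / 38 * 1000
= 1094.74 N/m

1094.74


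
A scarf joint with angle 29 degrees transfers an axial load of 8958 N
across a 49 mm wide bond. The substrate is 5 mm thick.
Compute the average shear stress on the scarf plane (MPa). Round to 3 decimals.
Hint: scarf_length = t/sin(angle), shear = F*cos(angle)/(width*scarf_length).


scarf_length = 5 / sin(29 deg) = 10.3133 mm
cos(29 deg) = 0.874620
shear stress = 8958 * 0.874620 / (49 * 10.3133)
= 15.504 MPa

15.504


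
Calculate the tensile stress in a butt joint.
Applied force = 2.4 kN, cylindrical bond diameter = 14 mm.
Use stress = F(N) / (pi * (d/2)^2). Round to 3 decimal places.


A = pi * 7.0^2 = 153.9380 mm^2
sigma = 2400.0 / 153.9380 = 15.591 MPa

15.591


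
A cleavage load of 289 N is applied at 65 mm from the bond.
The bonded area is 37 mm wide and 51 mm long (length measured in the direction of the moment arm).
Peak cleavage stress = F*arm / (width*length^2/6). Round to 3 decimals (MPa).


Moment = 289 * 65 = 18785 N*mm
Section modulus = 37 * 2601 / 6 = 96237 / 6 mm^3
Stress = 18785 / (96237 / 6) = 112710 / 96237
= 1.171 MPa

1.171


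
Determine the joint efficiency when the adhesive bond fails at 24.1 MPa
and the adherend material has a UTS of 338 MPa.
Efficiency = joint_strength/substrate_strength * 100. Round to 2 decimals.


Joint efficiency = 24.1 / 338 * 100
= 7.13%

7.13


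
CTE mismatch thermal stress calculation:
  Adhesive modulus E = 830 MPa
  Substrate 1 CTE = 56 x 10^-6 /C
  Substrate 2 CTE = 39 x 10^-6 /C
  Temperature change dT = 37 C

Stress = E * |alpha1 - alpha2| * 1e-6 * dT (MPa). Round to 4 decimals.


delta_alpha = |56 - 39| = 17 x 10^-6/C
Stress = 830 * 17e-6 * 37
= 0.5221 MPa

0.5221


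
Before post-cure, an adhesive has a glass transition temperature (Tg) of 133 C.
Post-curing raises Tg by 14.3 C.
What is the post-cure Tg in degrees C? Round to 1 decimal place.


Tg_post = Tg_base + delta_Tg
= 133 + 14.3
= 147.3 C

147.3


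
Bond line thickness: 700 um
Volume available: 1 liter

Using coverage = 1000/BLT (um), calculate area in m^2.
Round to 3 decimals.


1 L = 1e6 mm^3, thickness = 700 um = 0.7 mm
Area = 1e6 / 0.7 mm^2 = (1e6 / 0.7) / 1e6 m^2 = 1000 / 700 m^2
= 1.429 m^2

1.429


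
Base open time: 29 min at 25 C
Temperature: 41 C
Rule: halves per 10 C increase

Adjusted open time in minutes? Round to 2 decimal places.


Acceleration = 2^((41-25)/10) = 3.0314
Open time = 29 / 3.0314 = 9.57 min

9.57


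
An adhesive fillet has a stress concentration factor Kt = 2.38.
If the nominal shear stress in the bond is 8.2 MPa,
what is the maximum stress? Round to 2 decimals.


Max stress = 8.2 * 2.38 = 19.52 MPa

19.52


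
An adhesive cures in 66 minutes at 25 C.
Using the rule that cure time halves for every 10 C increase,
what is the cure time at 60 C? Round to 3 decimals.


Factor = 2^((60 - 25) / 10) = 11.3137
Cure time = 66 / 11.3137
= 5.834 minutes

5.834


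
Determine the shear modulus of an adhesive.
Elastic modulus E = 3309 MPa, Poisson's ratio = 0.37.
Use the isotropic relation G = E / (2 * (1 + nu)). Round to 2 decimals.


G = 3309 / (2*(1+0.37)) = 3309 / 2.74
= 1207.66 MPa

1207.66


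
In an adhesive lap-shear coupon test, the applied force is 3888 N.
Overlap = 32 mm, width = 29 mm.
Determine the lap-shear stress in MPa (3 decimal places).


stress = F / (overlap * width)
= 3888 / (32 * 29)
= 4.190 MPa

4.190


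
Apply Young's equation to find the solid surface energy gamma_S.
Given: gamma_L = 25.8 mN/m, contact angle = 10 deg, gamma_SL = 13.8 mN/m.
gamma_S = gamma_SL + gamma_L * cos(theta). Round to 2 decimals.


theta_rad = 10 * pi/180 = 0.174533
gamma_S = 13.8 + 25.8 * cos(0.174533)
= 39.21 mN/m

39.21


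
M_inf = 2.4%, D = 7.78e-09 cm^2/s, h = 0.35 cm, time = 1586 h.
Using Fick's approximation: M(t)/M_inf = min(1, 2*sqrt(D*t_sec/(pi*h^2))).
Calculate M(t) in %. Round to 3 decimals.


t = 5709600 s
ratio = min(1, 2*sqrt(7.78e-09*5709600/(pi*0.1225)))
= 0.679485
M(t) = 2.4 * 0.679485 = 1.631%

1.631


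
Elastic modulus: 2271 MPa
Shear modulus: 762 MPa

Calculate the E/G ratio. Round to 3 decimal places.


E / G = 2271 / 762 = 2.980

2.980


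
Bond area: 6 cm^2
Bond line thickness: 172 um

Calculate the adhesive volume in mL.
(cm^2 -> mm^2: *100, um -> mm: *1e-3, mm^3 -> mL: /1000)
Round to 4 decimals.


V = 6*100 * 172*1e-3 / 1000
= 0.1032 mL

0.1032


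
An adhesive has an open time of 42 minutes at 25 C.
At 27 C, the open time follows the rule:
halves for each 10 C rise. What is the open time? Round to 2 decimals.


Factor = 2^((27-25)/10) = 1.1487
Open time = 42 / 1.1487 = 36.56 min

36.56


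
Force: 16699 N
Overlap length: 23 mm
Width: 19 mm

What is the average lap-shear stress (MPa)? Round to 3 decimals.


Average shear stress = F / (overlap * width)
= 16699 / (23 * 19)
= 38.213 MPa

38.213


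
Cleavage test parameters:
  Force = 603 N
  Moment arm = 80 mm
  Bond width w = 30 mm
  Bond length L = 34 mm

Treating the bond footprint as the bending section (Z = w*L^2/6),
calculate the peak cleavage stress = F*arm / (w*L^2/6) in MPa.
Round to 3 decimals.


M = 603 * 80 = 48240 N*mm
Z = 30 * 34^2 / 6 = 34680 / 6 mm^3
sigma = M / Z = 6 * 48240 / 34680 = 289440 / 34680
= 8.346 MPa

8.346


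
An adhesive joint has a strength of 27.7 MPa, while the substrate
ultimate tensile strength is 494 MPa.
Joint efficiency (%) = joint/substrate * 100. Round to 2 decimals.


Efficiency = 27.7 / 494 * 100
= 5.61%

5.61


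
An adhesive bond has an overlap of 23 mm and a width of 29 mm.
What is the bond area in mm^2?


Bond area = overlap * width
= 23 * 29
= 667 mm^2

667


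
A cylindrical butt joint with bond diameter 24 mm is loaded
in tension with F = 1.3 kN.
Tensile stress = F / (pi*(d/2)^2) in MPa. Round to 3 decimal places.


Area = pi * (24/2)^2 = 452.3893 mm^2
Stress = 1.3*1000 / 452.3893
= 2.874 MPa

2.874
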